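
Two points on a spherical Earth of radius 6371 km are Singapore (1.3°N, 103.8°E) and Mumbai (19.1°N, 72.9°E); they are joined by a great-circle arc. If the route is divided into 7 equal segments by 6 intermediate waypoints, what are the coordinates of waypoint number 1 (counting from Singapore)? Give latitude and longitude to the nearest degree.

≈ 4°N, 100°E

The haversine formula gives a central angle δ ≈ 0.613 rad (35.1°) between the endpoints.
Interpolate at f = 1/7 with slerp weights a = sin((1−f)δ)/sin δ ≈ 0.872, b = sin(fδ)/sin δ ≈ 0.152.
p = a·p₁ + b·p₂ ≈ (-0.166, 0.984, 0.070); φ = arcsin(p_z) ≈ 3.99°, λ = atan2(p_y, p_x) ≈ 99.56°.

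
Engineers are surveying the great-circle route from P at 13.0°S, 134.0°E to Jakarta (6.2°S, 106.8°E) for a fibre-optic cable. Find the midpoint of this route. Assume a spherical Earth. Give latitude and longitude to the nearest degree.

Convert each endpoint to a unit vector on the sphere (x = cos φ cos λ, y = cos φ sin λ, z = sin φ).
The central angle between the endpoints is δ = arccos(p₁·p₂) ≈ 0.482 rad (27.6°).
Interpolate at f = 1/2 with slerp weights a = sin((1−f)δ)/sin δ ≈ 0.515, b = sin(fδ)/sin δ ≈ 0.515.
p = a·p₁ + b·p₂ ≈ (-0.496, 0.851, -0.171); φ = arcsin(p_z) ≈ -9.87°, λ = atan2(p_y, p_x) ≈ 120.26°.

≈ 10°S, 120°E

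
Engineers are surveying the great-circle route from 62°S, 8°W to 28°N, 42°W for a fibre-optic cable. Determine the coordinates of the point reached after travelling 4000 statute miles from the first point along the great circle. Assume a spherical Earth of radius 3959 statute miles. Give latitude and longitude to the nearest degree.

≈ 7°S, 33°W

Write both endpoints as unit vectors p₁, p₂ with components (cos φ cos λ, cos φ sin λ, sin φ).
The central angle between the endpoints is δ = arccos(p₁·p₂) ≈ 1.642 rad (94.1°). The total great-circle distance is δ·R ≈ 1.642 × 3959 ≈ 6500 mi, so the target fraction is f = 4000/6500 ≈ 0.615.
Interpolate at f ≈ 0.615 with slerp weights a = sin((1−f)δ)/sin δ ≈ 0.592, b = sin(fδ)/sin δ ≈ 0.849.
p = a·p₁ + b·p₂ ≈ (0.832, -0.540, -0.124); φ = arcsin(p_z) ≈ -7.11°, λ = atan2(p_y, p_x) ≈ -32.99°.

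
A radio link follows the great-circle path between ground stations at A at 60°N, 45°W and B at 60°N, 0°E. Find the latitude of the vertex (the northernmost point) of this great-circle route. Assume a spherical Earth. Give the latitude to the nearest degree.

≈ 62°N

The great circle lies in the plane with unit normal n̂ = (p₁ × p₂)/|p₁ × p₂|.
Here n̂_z ≈ +0.471; the vertex latitude is φ_max = arccos|n̂_z| ≈ 61.9°.
Check via Clairaut: cos φ_max = |cos φ₁| · sin C = cos(60.0°)·sin(70.3°) ≈ 0.471, again giving ≈ 61.9°.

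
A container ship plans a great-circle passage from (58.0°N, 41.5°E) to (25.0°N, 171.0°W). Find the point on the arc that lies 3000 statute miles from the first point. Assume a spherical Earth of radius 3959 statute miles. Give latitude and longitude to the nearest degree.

From cos δ = sin φ₁ sin φ₂ + cos φ₁ cos φ₂ cos Δλ, the central angle is δ ≈ 1.617 rad (92.7°). The total great-circle distance is δ·R ≈ 1.617 × 3959 ≈ 6404 mi, so the target fraction is f = 3000/6404 ≈ 0.468.
Interpolate at f ≈ 0.468 with slerp weights a = sin((1−f)δ)/sin δ ≈ 0.758, b = sin(fδ)/sin δ ≈ 0.688.
p = a·p₁ + b·p₂ ≈ (-0.315, 0.169, 0.934); φ = arcsin(p_z) ≈ 69.07°, λ = atan2(p_y, p_x) ≈ 151.81°.

≈ (69°N, 152°E)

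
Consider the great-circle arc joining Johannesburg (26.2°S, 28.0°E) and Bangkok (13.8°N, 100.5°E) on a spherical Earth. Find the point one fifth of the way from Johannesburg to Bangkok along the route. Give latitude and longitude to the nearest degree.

Write both endpoints as unit vectors p₁, p₂ with components (cos φ cos λ, cos φ sin λ, sin φ).
The central angle between the endpoints is δ = arccos(p₁·p₂) ≈ 1.413 rad (81.0°).
Interpolate at f = 1/5 with slerp weights a = sin((1−f)δ)/sin δ ≈ 0.916, b = sin(fδ)/sin δ ≈ 0.282.
p = a·p₁ + b·p₂ ≈ (0.676, 0.656, -0.337); φ = arcsin(p_z) ≈ -19.70°, λ = atan2(p_y, p_x) ≈ 44.13°.

≈ (20°S, 44°E)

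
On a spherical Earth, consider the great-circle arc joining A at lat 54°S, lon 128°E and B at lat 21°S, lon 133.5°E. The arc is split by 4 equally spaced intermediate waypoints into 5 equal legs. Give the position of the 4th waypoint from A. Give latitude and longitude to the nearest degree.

≈ lat 28°S, lon 133°E

Write both endpoints as unit vectors p₁, p₂ with components (cos φ cos λ, cos φ sin λ, sin φ).
The central angle between the endpoints is δ = arccos(p₁·p₂) ≈ 0.581 rad (33.3°).
Interpolate at f = 4/5 with slerp weights a = sin((1−f)δ)/sin δ ≈ 0.211, b = sin(fδ)/sin δ ≈ 0.817.
p = a·p₁ + b·p₂ ≈ (-0.601, 0.651, -0.464); φ = arcsin(p_z) ≈ -27.62°, λ = atan2(p_y, p_x) ≈ 132.73°.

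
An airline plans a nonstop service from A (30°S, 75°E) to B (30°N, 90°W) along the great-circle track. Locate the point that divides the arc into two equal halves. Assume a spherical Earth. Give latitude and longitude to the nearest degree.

≈ (0°N, 8°W)

Convert each endpoint to a unit vector on the sphere (x = cos φ cos λ, y = cos φ sin λ, z = sin φ).
The central angle between the endpoints is δ = arccos(p₁·p₂) ≈ 2.915 rad (167.0°).
Interpolate at f = 1/2 with slerp weights a = sin((1−f)δ)/sin δ ≈ 4.423, b = sin(fδ)/sin δ ≈ 4.423.
p = a·p₁ + b·p₂ ≈ (0.991, -0.131, 0.000); φ = arcsin(p_z) ≈ 0.00°, λ = atan2(p_y, p_x) ≈ -7.50°.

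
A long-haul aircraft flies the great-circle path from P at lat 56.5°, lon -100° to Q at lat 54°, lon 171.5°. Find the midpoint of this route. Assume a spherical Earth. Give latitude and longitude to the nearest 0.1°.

≈ lat 63.6°, lon -146.0°

Convert each endpoint to a unit vector on the sphere (x = cos φ cos λ, y = cos φ sin λ, z = sin φ).
The central angle between the endpoints is δ = arccos(p₁·p₂) ≈ 0.819 rad (46.9°).
Interpolate at f = 1/2 with slerp weights a = sin((1−f)δ)/sin δ ≈ 0.545, b = sin(fδ)/sin δ ≈ 0.545.
p = a·p₁ + b·p₂ ≈ (-0.369, -0.249, 0.895); φ = arcsin(p_z) ≈ 63.57°, λ = atan2(p_y, p_x) ≈ -146.01°.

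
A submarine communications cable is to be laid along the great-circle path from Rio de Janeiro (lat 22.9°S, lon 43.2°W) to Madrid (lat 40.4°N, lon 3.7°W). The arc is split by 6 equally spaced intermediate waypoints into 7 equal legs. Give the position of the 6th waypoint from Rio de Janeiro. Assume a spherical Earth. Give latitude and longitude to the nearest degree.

≈ lat 32°N, lon 11°W

From cos δ = sin φ₁ sin φ₂ + cos φ₁ cos φ₂ cos Δλ, the central angle is δ ≈ 1.277 rad (73.2°).
Interpolate at f = 6/7 with slerp weights a = sin((1−f)δ)/sin δ ≈ 0.190, b = sin(fδ)/sin δ ≈ 0.929.
p = a·p₁ + b·p₂ ≈ (0.833, -0.165, 0.528); φ = arcsin(p_z) ≈ 31.87°, λ = atan2(p_y, p_x) ≈ -11.22°.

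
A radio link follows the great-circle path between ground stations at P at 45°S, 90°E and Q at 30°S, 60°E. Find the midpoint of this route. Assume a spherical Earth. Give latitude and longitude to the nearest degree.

Convert each endpoint to a unit vector on the sphere (x = cos φ cos λ, y = cos φ sin λ, z = sin φ).
The central angle between the endpoints is δ = arccos(p₁·p₂) ≈ 0.487 rad (27.9°).
Interpolate at f = 1/2 with slerp weights a = sin((1−f)δ)/sin δ ≈ 0.515, b = sin(fδ)/sin δ ≈ 0.515.
p = a·p₁ + b·p₂ ≈ (0.223, 0.751, -0.622); φ = arcsin(p_z) ≈ -38.45°, λ = atan2(p_y, p_x) ≈ 73.45°.

≈ 38°S, 73°E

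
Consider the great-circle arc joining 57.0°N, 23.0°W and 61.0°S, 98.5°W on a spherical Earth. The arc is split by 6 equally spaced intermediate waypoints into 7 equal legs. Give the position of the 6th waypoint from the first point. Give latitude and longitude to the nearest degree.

≈ 46°S, 79°W

Convert each endpoint to a unit vector on the sphere (x = cos φ cos λ, y = cos φ sin λ, z = sin φ).
The central angle between the endpoints is δ = arccos(p₁·p₂) ≈ 2.302 rad (131.9°).
Interpolate at f = 6/7 with slerp weights a = sin((1−f)δ)/sin δ ≈ 0.434, b = sin(fδ)/sin δ ≈ 1.236.
p = a·p₁ + b·p₂ ≈ (0.129, -0.685, -0.717); φ = arcsin(p_z) ≈ -45.83°, λ = atan2(p_y, p_x) ≈ -79.35°.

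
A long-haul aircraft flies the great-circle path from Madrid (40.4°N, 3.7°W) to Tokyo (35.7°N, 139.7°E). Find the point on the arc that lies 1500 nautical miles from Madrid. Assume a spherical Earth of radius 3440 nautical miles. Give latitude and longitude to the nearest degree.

The haversine formula gives a central angle δ ≈ 1.689 rad (96.8°) between the endpoints. The total great-circle distance is δ·R ≈ 1.689 × 3440 ≈ 5811 nmi, so the target fraction is f = 1500/5811 ≈ 0.258.
Interpolate at f ≈ 0.258 with slerp weights a = sin((1−f)δ)/sin δ ≈ 0.957, b = sin(fδ)/sin δ ≈ 0.425.
p = a·p₁ + b·p₂ ≈ (0.464, 0.176, 0.868); φ = arcsin(p_z) ≈ 60.26°, λ = atan2(p_y, p_x) ≈ 20.83°.

≈ 60°N, 21°E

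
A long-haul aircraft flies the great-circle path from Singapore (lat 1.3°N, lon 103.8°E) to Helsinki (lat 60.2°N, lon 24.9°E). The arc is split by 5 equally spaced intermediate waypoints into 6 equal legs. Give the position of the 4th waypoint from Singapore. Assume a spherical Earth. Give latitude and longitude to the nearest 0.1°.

≈ lat 47.0°N, lon 67.4°E

Write both endpoints as unit vectors p₁, p₂ with components (cos φ cos λ, cos φ sin λ, sin φ).
The central angle between the endpoints is δ = arccos(p₁·p₂) ≈ 1.455 rad (83.4°).
Interpolate at f = 4/6 with slerp weights a = sin((1−f)δ)/sin δ ≈ 0.469, b = sin(fδ)/sin δ ≈ 0.831.
p = a·p₁ + b·p₂ ≈ (0.262, 0.630, 0.731); φ = arcsin(p_z) ≈ 47.00°, λ = atan2(p_y, p_x) ≈ 67.37°.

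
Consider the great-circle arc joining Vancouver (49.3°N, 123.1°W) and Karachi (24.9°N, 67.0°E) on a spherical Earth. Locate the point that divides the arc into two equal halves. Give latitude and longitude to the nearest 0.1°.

≈ (76.2°N, 90.3°E)

From cos δ = sin φ₁ sin φ₂ + cos φ₁ cos φ₂ cos Δλ, the central angle is δ ≈ 1.837 rad (105.3°).
Interpolate at f = 1/2 with slerp weights a = sin((1−f)δ)/sin δ ≈ 0.824, b = sin(fδ)/sin δ ≈ 0.824.
p = a·p₁ + b·p₂ ≈ (-0.001, 0.238, 0.971); φ = arcsin(p_z) ≈ 76.24°, λ = atan2(p_y, p_x) ≈ 90.34°.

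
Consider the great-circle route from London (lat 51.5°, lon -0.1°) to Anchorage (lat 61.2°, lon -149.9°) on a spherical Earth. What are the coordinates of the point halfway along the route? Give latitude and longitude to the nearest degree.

Write both endpoints as unit vectors p₁, p₂ with components (cos φ cos λ, cos φ sin λ, sin φ).
The central angle between the endpoints is δ = arccos(p₁·p₂) ≈ 1.130 rad (64.7°).
Interpolate at f = 1/2 with slerp weights a = sin((1−f)δ)/sin δ ≈ 0.592, b = sin(fδ)/sin δ ≈ 0.592.
p = a·p₁ + b·p₂ ≈ (0.122, -0.144, 0.982); φ = arcsin(p_z) ≈ 79.14°, λ = atan2(p_y, p_x) ≈ -49.71°.

≈ lat 79°, lon -50°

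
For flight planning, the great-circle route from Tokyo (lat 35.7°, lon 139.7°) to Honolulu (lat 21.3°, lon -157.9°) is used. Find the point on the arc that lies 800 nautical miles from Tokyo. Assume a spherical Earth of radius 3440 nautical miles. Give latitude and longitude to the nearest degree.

≈ lat 35°, lon 156°

Write both endpoints as unit vectors p₁, p₂ with components (cos φ cos λ, cos φ sin λ, sin φ).
The central angle between the endpoints is δ = arccos(p₁·p₂) ≈ 0.973 rad (55.8°). The total great-circle distance is δ·R ≈ 0.973 × 3440 ≈ 3348 nmi, so the target fraction is f = 800/3348 ≈ 0.239.
Interpolate at f ≈ 0.239 with slerp weights a = sin((1−f)δ)/sin δ ≈ 0.816, b = sin(fδ)/sin δ ≈ 0.279.
p = a·p₁ + b·p₂ ≈ (-0.746, 0.331, 0.578); φ = arcsin(p_z) ≈ 35.28°, λ = atan2(p_y, p_x) ≈ 156.08°.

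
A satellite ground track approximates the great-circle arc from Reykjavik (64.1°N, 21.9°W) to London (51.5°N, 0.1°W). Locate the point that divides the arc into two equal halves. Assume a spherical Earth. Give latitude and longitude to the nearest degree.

≈ 58°N, 9°W

Convert each endpoint to a unit vector on the sphere (x = cos φ cos λ, y = cos φ sin λ, z = sin φ).
The central angle between the endpoints is δ = arccos(p₁·p₂) ≈ 0.296 rad (17.0°).
Interpolate at f = 1/2 with slerp weights a = sin((1−f)δ)/sin δ ≈ 0.506, b = sin(fδ)/sin δ ≈ 0.506.
p = a·p₁ + b·p₂ ≈ (0.520, -0.083, 0.850); φ = arcsin(p_z) ≈ 58.25°, λ = atan2(p_y, p_x) ≈ -9.07°.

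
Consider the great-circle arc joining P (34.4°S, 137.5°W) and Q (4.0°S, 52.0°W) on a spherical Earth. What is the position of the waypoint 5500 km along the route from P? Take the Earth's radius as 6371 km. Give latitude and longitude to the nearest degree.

≈ (22°S, 82°W)

From cos δ = sin φ₁ sin φ₂ + cos φ₁ cos φ₂ cos Δλ, the central angle is δ ≈ 1.467 rad (84.0°). The total great-circle distance is δ·R ≈ 1.467 × 6371 ≈ 9344 km, so the target fraction is f = 5500/9344 ≈ 0.589.
Interpolate at f ≈ 0.589 with slerp weights a = sin((1−f)δ)/sin δ ≈ 0.570, b = sin(fδ)/sin δ ≈ 0.764.
p = a·p₁ + b·p₂ ≈ (0.122, -0.919, -0.376); φ = arcsin(p_z) ≈ -22.06°, λ = atan2(p_y, p_x) ≈ -82.42°.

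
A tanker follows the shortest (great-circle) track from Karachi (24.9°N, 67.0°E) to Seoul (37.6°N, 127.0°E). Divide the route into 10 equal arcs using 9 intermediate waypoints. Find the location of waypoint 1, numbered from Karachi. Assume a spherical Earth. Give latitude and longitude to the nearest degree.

The haversine formula gives a central angle δ ≈ 0.907 rad (52.0°) between the endpoints.
Interpolate at f = 1/10 with slerp weights a = sin((1−f)δ)/sin δ ≈ 0.925, b = sin(fδ)/sin δ ≈ 0.115.
p = a·p₁ + b·p₂ ≈ (0.273, 0.845, 0.460); φ = arcsin(p_z) ≈ 27.36°, λ = atan2(p_y, p_x) ≈ 72.10°.

≈ 27°N, 72°E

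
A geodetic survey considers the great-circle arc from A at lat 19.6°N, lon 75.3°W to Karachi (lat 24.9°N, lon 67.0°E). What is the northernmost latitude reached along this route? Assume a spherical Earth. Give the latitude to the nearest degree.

≈ 52°N

The great circle lies in the plane with unit normal n̂ = (p₁ × p₂)/|p₁ × p₂|.
Here n̂_z ≈ +0.618; the vertex latitude is φ_max = arccos|n̂_z| ≈ 51.8°.
Check via Clairaut: cos φ_max = |cos φ₁| · sin C = cos(19.6°)·sin(41.0°) ≈ 0.618, again giving ≈ 51.8°.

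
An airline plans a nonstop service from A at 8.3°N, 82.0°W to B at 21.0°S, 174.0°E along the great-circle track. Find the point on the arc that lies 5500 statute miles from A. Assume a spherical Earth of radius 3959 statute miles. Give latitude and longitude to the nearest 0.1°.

Write both endpoints as unit vectors p₁, p₂ with components (cos φ cos λ, cos φ sin λ, sin φ).
The central angle between the endpoints is δ = arccos(p₁·p₂) ≈ 1.850 rad (106.0°). The total great-circle distance is δ·R ≈ 1.850 × 3959 ≈ 7323 mi, so the target fraction is f = 5500/7323 ≈ 0.751.
Interpolate at f ≈ 0.751 with slerp weights a = sin((1−f)δ)/sin δ ≈ 0.462, b = sin(fδ)/sin δ ≈ 1.023.
p = a·p₁ + b·p₂ ≈ (-0.886, -0.353, -0.300); φ = arcsin(p_z) ≈ -17.45°, λ = atan2(p_y, p_x) ≈ -158.28°.

≈ 17.5°S, 158.3°W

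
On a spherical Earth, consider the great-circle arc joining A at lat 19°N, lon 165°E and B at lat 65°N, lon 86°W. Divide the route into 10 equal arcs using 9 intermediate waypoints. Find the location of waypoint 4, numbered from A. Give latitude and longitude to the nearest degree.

≈ lat 47°N, lon 176°W

Write both endpoints as unit vectors p₁, p₂ with components (cos φ cos λ, cos φ sin λ, sin φ).
The central angle between the endpoints is δ = arccos(p₁·p₂) ≈ 1.405 rad (80.5°).
Interpolate at f = 4/10 with slerp weights a = sin((1−f)δ)/sin δ ≈ 0.757, b = sin(fδ)/sin δ ≈ 0.540.
p = a·p₁ + b·p₂ ≈ (-0.675, -0.043, 0.736); φ = arcsin(p_z) ≈ 47.40°, λ = atan2(p_y, p_x) ≈ -176.40°.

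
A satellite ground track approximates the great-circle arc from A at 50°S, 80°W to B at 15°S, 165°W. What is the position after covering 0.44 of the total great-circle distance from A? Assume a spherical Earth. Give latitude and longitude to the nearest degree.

≈ 43°S, 128°W

Write both endpoints as unit vectors p₁, p₂ with components (cos φ cos λ, cos φ sin λ, sin φ).
The central angle between the endpoints is δ = arccos(p₁·p₂) ≈ 1.316 rad (75.4°).
Interpolate at f = 0.44 with slerp weights a = sin((1−f)δ)/sin δ ≈ 0.694, b = sin(fδ)/sin δ ≈ 0.565.
p = a·p₁ + b·p₂ ≈ (-0.450, -0.581, -0.678); φ = arcsin(p_z) ≈ -42.71°, λ = atan2(p_y, p_x) ≈ -127.76°.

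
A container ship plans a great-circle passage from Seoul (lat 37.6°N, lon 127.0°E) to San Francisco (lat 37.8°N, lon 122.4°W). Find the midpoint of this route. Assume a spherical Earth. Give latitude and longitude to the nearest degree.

From cos δ = sin φ₁ sin φ₂ + cos φ₁ cos φ₂ cos Δλ, the central angle is δ ≈ 1.416 rad (81.2°).
Interpolate at f = 1/2 with slerp weights a = sin((1−f)δ)/sin δ ≈ 0.658, b = sin(fδ)/sin δ ≈ 0.658.
p = a·p₁ + b·p₂ ≈ (-0.593, -0.023, 0.805); φ = arcsin(p_z) ≈ 53.63°, λ = atan2(p_y, p_x) ≈ -177.81°.

≈ lat 54°N, lon 178°W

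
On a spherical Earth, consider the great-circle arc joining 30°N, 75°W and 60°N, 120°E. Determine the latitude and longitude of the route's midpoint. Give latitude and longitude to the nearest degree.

From cos δ = sin φ₁ sin φ₂ + cos φ₁ cos φ₂ cos Δλ, the central angle is δ ≈ 1.556 rad (89.2°).
Interpolate at f = 1/2 with slerp weights a = sin((1−f)δ)/sin δ ≈ 0.702, b = sin(fδ)/sin δ ≈ 0.702.
p = a·p₁ + b·p₂ ≈ (-0.018, -0.283, 0.959); φ = arcsin(p_z) ≈ 73.51°, λ = atan2(p_y, p_x) ≈ -93.67°.

≈ 74°N, 94°W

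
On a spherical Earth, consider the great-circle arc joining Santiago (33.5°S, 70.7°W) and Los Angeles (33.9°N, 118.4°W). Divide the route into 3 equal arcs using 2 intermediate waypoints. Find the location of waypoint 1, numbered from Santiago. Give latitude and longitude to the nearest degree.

≈ (11°S, 87°W)

From cos δ = sin φ₁ sin φ₂ + cos φ₁ cos φ₂ cos Δλ, the central angle is δ ≈ 1.412 rad (80.9°).
Interpolate at f = 1/3 with slerp weights a = sin((1−f)δ)/sin δ ≈ 0.819, b = sin(fδ)/sin δ ≈ 0.459.
p = a·p₁ + b·p₂ ≈ (0.044, -0.980, -0.196); φ = arcsin(p_z) ≈ -11.29°, λ = atan2(p_y, p_x) ≈ -87.41°.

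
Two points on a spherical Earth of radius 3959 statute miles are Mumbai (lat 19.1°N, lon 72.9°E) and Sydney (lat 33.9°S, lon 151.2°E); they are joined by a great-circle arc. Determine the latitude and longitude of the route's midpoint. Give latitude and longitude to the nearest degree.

≈ lat 9°S, lon 109°E

Write both endpoints as unit vectors p₁, p₂ with components (cos φ cos λ, cos φ sin λ, sin φ).
The central angle between the endpoints is δ = arccos(p₁·p₂) ≈ 1.594 rad (91.3°).
Interpolate at f = 1/2 with slerp weights a = sin((1−f)δ)/sin δ ≈ 0.716, b = sin(fδ)/sin δ ≈ 0.716.
p = a·p₁ + b·p₂ ≈ (-0.322, 0.932, -0.165); φ = arcsin(p_z) ≈ -9.49°, λ = atan2(p_y, p_x) ≈ 109.03°.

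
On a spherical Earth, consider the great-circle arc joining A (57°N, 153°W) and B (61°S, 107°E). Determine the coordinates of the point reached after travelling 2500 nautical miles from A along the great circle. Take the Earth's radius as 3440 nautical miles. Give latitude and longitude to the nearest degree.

The haversine formula gives a central angle δ ≈ 2.464 rad (141.2°) between the endpoints. The total great-circle distance is δ·R ≈ 2.464 × 3440 ≈ 8478 nmi, so the target fraction is f = 2500/8478 ≈ 0.295.
Interpolate at f ≈ 0.295 with slerp weights a = sin((1−f)δ)/sin δ ≈ 1.574, b = sin(fδ)/sin δ ≈ 1.060.
p = a·p₁ + b·p₂ ≈ (-0.914, 0.103, 0.392); φ = arcsin(p_z) ≈ 23.11°, λ = atan2(p_y, p_x) ≈ 173.60°.

≈ (23°N, 174°E)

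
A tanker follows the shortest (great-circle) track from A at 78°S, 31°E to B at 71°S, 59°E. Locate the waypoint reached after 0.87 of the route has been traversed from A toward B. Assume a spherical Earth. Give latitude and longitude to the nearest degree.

The haversine formula gives a central angle δ ≈ 0.176 rad (10.1°) between the endpoints.
Interpolate at f = 0.87 with slerp weights a = sin((1−f)δ)/sin δ ≈ 0.131, b = sin(fδ)/sin δ ≈ 0.871.
p = a·p₁ + b·p₂ ≈ (0.169, 0.257, -0.951); φ = arcsin(p_z) ≈ -72.07°, λ = atan2(p_y, p_x) ≈ 56.63°.

≈ 72°S, 57°E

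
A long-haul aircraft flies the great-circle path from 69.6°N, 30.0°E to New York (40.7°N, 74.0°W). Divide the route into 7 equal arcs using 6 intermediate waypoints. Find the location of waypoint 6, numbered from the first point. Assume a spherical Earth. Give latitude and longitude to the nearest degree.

≈ 48°N, 69°W

Write both endpoints as unit vectors p₁, p₂ with components (cos φ cos λ, cos φ sin λ, sin φ).
The central angle between the endpoints is δ = arccos(p₁·p₂) ≈ 0.992 rad (56.8°).
Interpolate at f = 6/7 with slerp weights a = sin((1−f)δ)/sin δ ≈ 0.169, b = sin(fδ)/sin δ ≈ 0.898.
p = a·p₁ + b·p₂ ≈ (0.239, -0.625, 0.743); φ = arcsin(p_z) ≈ 48.03°, λ = atan2(p_y, p_x) ≈ -69.11°.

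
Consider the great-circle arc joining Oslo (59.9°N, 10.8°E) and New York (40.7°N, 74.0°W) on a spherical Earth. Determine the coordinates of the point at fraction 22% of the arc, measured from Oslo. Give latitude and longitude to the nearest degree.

≈ (62°N, 13°W)

Write both endpoints as unit vectors p₁, p₂ with components (cos φ cos λ, cos φ sin λ, sin φ).
The central angle between the endpoints is δ = arccos(p₁·p₂) ≈ 0.929 rad (53.2°).
Interpolate at f = 0.22 with slerp weights a = sin((1−f)δ)/sin δ ≈ 0.828, b = sin(fδ)/sin δ ≈ 0.253.
p = a·p₁ + b·p₂ ≈ (0.461, -0.107, 0.881); φ = arcsin(p_z) ≈ 61.78°, λ = atan2(p_y, p_x) ≈ -13.06°.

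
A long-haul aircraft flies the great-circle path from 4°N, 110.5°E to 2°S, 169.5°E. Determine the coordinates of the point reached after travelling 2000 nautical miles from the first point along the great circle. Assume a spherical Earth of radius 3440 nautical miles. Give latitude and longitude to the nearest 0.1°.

Convert each endpoint to a unit vector on the sphere (x = cos φ cos λ, y = cos φ sin λ, z = sin φ).
The central angle between the endpoints is δ = arccos(p₁·p₂) ≈ 1.034 rad (59.3°). The total great-circle distance is δ·R ≈ 1.034 × 3440 ≈ 3558 nmi, so the target fraction is f = 2000/3558 ≈ 0.562.
Interpolate at f ≈ 0.562 with slerp weights a = sin((1−f)δ)/sin δ ≈ 0.509, b = sin(fδ)/sin δ ≈ 0.639.
p = a·p₁ + b·p₂ ≈ (-0.806, 0.592, 0.013); φ = arcsin(p_z) ≈ 0.76°, λ = atan2(p_y, p_x) ≈ 143.69°.

≈ 0.8°N, 143.7°E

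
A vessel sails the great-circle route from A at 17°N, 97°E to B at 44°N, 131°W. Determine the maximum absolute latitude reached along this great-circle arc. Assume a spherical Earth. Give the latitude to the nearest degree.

The great circle lies in the plane with unit normal n̂ = (p₁ × p₂)/|p₁ × p₂|.
Here n̂_z ≈ +0.529; the vertex latitude is φ_max = arccos|n̂_z| ≈ 58.1°.

≈ 58°N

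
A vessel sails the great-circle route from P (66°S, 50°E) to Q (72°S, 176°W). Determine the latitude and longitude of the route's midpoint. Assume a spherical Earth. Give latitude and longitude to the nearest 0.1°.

Write both endpoints as unit vectors p₁, p₂ with components (cos φ cos λ, cos φ sin λ, sin φ).
The central angle between the endpoints is δ = arccos(p₁·p₂) ≈ 0.674 rad (38.6°).
Interpolate at f = 1/2 with slerp weights a = sin((1−f)δ)/sin δ ≈ 0.530, b = sin(fδ)/sin δ ≈ 0.530.
p = a·p₁ + b·p₂ ≈ (-0.025, 0.154, -0.988); φ = arcsin(p_z) ≈ -81.05°, λ = atan2(p_y, p_x) ≈ 99.17°.

≈ (81.0°S, 99.2°E)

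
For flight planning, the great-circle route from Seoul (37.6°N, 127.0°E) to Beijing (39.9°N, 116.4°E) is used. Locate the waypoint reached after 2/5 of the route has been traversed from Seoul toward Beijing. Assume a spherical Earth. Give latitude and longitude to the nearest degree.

Convert each endpoint to a unit vector on the sphere (x = cos φ cos λ, y = cos φ sin λ, z = sin φ).
The central angle between the endpoints is δ = arccos(p₁·p₂) ≈ 0.150 rad (8.6°).
Interpolate at f = 2/5 with slerp weights a = sin((1−f)δ)/sin δ ≈ 0.601, b = sin(fδ)/sin δ ≈ 0.401.
p = a·p₁ + b·p₂ ≈ (-0.424, 0.656, 0.624); φ = arcsin(p_z) ≈ 38.63°, λ = atan2(p_y, p_x) ≈ 122.84°.

≈ 39°N, 123°E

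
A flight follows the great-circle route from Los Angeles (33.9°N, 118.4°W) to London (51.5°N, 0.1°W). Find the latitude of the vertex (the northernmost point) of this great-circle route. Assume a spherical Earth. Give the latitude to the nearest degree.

The great circle lies in the plane with unit normal n̂ = (p₁ × p₂)/|p₁ × p₂|.
Here n̂_z ≈ +0.464; the vertex latitude is φ_max = arccos|n̂_z| ≈ 62.4°.
Check via Clairaut: cos φ_max = |cos φ₁| · sin C = cos(33.9°)·sin(33.9°) ≈ 0.464, again giving ≈ 62.4°.

≈ 62°N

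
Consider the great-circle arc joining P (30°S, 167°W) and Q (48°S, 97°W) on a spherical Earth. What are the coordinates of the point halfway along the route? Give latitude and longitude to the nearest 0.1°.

Write both endpoints as unit vectors p₁, p₂ with components (cos φ cos λ, cos φ sin λ, sin φ).
The central angle between the endpoints is δ = arccos(p₁·p₂) ≈ 0.965 rad (55.3°).
Interpolate at f = 1/2 with slerp weights a = sin((1−f)δ)/sin δ ≈ 0.564, b = sin(fδ)/sin δ ≈ 0.564.
p = a·p₁ + b·p₂ ≈ (-0.522, -0.485, -0.702); φ = arcsin(p_z) ≈ -44.56°, λ = atan2(p_y, p_x) ≈ -137.13°.

≈ (44.6°S, 137.1°W)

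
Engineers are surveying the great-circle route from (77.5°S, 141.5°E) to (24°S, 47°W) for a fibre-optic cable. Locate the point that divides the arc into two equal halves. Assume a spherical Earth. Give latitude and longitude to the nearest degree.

Write both endpoints as unit vectors p₁, p₂ with components (cos φ cos λ, cos φ sin λ, sin φ).
The central angle between the endpoints is δ = arccos(p₁·p₂) ≈ 1.368 rad (78.4°).
Interpolate at f = 1/2 with slerp weights a = sin((1−f)δ)/sin δ ≈ 0.645, b = sin(fδ)/sin δ ≈ 0.645.
p = a·p₁ + b·p₂ ≈ (0.293, -0.344, -0.892); φ = arcsin(p_z) ≈ -63.15°, λ = atan2(p_y, p_x) ≈ -49.62°.

≈ (63°S, 50°W)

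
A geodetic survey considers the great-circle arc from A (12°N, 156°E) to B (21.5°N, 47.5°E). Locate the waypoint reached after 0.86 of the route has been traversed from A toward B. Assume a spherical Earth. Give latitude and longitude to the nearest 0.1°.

≈ (25.3°N, 62.6°E)

Write both endpoints as unit vectors p₁, p₂ with components (cos φ cos λ, cos φ sin λ, sin φ).
The central angle between the endpoints is δ = arccos(p₁·p₂) ≈ 1.785 rad (102.3°).
Interpolate at f = 0.86 with slerp weights a = sin((1−f)δ)/sin δ ≈ 0.253, b = sin(fδ)/sin δ ≈ 1.023.
p = a·p₁ + b·p₂ ≈ (0.417, 0.802, 0.427); φ = arcsin(p_z) ≈ 25.31°, λ = atan2(p_y, p_x) ≈ 62.55°.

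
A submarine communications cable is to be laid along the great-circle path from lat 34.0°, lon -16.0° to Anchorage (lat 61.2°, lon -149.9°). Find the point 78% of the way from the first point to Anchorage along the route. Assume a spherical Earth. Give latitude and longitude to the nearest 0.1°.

≈ lat 71.7°, lon -114.9°

Convert each endpoint to a unit vector on the sphere (x = cos φ cos λ, y = cos φ sin λ, z = sin φ).
The central angle between the endpoints is δ = arccos(p₁·p₂) ≈ 1.356 rad (77.7°).
Interpolate at f = 0.78 with slerp weights a = sin((1−f)δ)/sin δ ≈ 0.301, b = sin(fδ)/sin δ ≈ 0.892.
p = a·p₁ + b·p₂ ≈ (-0.132, -0.284, 0.950); φ = arcsin(p_z) ≈ 71.74°, λ = atan2(p_y, p_x) ≈ -114.90°.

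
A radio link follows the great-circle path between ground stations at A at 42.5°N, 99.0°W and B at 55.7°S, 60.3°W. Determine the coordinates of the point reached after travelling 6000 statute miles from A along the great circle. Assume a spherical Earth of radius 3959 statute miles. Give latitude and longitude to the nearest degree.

≈ 40°S, 71°W

The haversine formula gives a central angle δ ≈ 1.807 rad (103.5°) between the endpoints. The total great-circle distance is δ·R ≈ 1.807 × 3959 ≈ 7153 mi, so the target fraction is f = 6000/7153 ≈ 0.839.
Interpolate at f ≈ 0.839 with slerp weights a = sin((1−f)δ)/sin δ ≈ 0.295, b = sin(fδ)/sin δ ≈ 1.027.
p = a·p₁ + b·p₂ ≈ (0.253, -0.718, -0.649); φ = arcsin(p_z) ≈ -40.45°, λ = atan2(p_y, p_x) ≈ -70.61°.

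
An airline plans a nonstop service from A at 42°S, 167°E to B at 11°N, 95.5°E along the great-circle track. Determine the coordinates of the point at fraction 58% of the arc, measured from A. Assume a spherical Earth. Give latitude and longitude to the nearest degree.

≈ 14°S, 120°E

Write both endpoints as unit vectors p₁, p₂ with components (cos φ cos λ, cos φ sin λ, sin φ).
The central angle between the endpoints is δ = arccos(p₁·p₂) ≈ 1.467 rad (84.0°).
Interpolate at f = 0.58 with slerp weights a = sin((1−f)δ)/sin δ ≈ 0.581, b = sin(fδ)/sin δ ≈ 0.756.
p = a·p₁ + b·p₂ ≈ (-0.492, 0.836, -0.245); φ = arcsin(p_z) ≈ -14.15°, λ = atan2(p_y, p_x) ≈ 120.48°.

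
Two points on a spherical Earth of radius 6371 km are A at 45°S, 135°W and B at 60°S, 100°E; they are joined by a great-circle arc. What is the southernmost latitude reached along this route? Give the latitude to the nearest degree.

The great circle lies in the plane with unit normal n̂ = (p₁ × p₂)/|p₁ × p₂|.
Here n̂_z ≈ -0.317; the vertex latitude is φ_max = arccos|n̂_z| ≈ 71.5°.
Check via Clairaut: cos φ_max = |cos φ₁| · sin C = cos(45.0°)·sin(153.3°) ≈ 0.317, again giving ≈ 71.5°.

≈ 71°S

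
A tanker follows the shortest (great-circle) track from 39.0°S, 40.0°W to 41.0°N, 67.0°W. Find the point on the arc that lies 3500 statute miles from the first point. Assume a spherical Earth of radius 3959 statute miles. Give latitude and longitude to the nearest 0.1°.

≈ 9.5°N, 55.7°W

The haversine formula gives a central angle δ ≈ 1.461 rad (83.7°) between the endpoints. The total great-circle distance is δ·R ≈ 1.461 × 3959 ≈ 5784 mi, so the target fraction is f = 3500/5784 ≈ 0.605.
Interpolate at f ≈ 0.605 with slerp weights a = sin((1−f)δ)/sin δ ≈ 0.549, b = sin(fδ)/sin δ ≈ 0.778.
p = a·p₁ + b·p₂ ≈ (0.556, -0.815, 0.165); φ = arcsin(p_z) ≈ 9.51°, λ = atan2(p_y, p_x) ≈ -55.68°.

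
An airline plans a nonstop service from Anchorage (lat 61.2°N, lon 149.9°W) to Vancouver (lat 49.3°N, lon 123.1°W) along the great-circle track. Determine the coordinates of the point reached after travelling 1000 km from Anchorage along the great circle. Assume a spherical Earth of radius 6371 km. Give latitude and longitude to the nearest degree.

≈ lat 56°N, lon 135°W

Write both endpoints as unit vectors p₁, p₂ with components (cos φ cos λ, cos φ sin λ, sin φ).
The central angle between the endpoints is δ = arccos(p₁·p₂) ≈ 0.334 rad (19.1°). The total great-circle distance is δ·R ≈ 0.334 × 6371 ≈ 2127 km, so the target fraction is f = 1000/2127 ≈ 0.470.
Interpolate at f ≈ 0.470 with slerp weights a = sin((1−f)δ)/sin δ ≈ 0.537, b = sin(fδ)/sin δ ≈ 0.477.
p = a·p₁ + b·p₂ ≈ (-0.394, -0.390, 0.832); φ = arcsin(p_z) ≈ 56.33°, λ = atan2(p_y, p_x) ≈ -135.25°.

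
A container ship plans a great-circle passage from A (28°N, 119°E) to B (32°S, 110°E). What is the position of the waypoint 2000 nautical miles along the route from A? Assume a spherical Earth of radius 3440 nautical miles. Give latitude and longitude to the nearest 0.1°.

≈ (5.0°S, 114.2°E)

Convert each endpoint to a unit vector on the sphere (x = cos φ cos λ, y = cos φ sin λ, z = sin φ).
The central angle between the endpoints is δ = arccos(p₁·p₂) ≈ 1.058 rad (60.6°). The total great-circle distance is δ·R ≈ 1.058 × 3440 ≈ 3639 nmi, so the target fraction is f = 2000/3639 ≈ 0.550.
Interpolate at f ≈ 0.550 with slerp weights a = sin((1−f)δ)/sin δ ≈ 0.526, b = sin(fδ)/sin δ ≈ 0.630.
p = a·p₁ + b·p₂ ≈ (-0.408, 0.909, -0.087); φ = arcsin(p_z) ≈ -4.99°, λ = atan2(p_y, p_x) ≈ 114.18°.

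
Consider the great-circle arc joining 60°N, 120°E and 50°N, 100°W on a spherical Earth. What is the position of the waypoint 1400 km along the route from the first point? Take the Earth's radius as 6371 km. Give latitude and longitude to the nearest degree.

≈ 70°N, 137°E

Write both endpoints as unit vectors p₁, p₂ with components (cos φ cos λ, cos φ sin λ, sin φ).
The central angle between the endpoints is δ = arccos(p₁·p₂) ≈ 1.140 rad (65.3°). The total great-circle distance is δ·R ≈ 1.140 × 6371 ≈ 7266 km, so the target fraction is f = 1400/7266 ≈ 0.193.
Interpolate at f ≈ 0.193 with slerp weights a = sin((1−f)δ)/sin δ ≈ 0.876, b = sin(fδ)/sin δ ≈ 0.240.
p = a·p₁ + b·p₂ ≈ (-0.246, 0.227, 0.942); φ = arcsin(p_z) ≈ 70.44°, λ = atan2(p_y, p_x) ≈ 137.22°.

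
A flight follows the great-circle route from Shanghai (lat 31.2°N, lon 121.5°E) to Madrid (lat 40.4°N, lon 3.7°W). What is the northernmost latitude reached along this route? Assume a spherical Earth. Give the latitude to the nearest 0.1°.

≈ 57.8°N

The great circle lies in the plane with unit normal n̂ = (p₁ × p₂)/|p₁ × p₂|.
Here n̂_z ≈ -0.533; the vertex latitude is φ_max = arccos|n̂_z| ≈ 57.8°.
Check via Clairaut: cos φ_max = |cos φ₁| · sin C = cos(31.2°)·sin(38.5°) ≈ 0.533, again giving ≈ 57.8°.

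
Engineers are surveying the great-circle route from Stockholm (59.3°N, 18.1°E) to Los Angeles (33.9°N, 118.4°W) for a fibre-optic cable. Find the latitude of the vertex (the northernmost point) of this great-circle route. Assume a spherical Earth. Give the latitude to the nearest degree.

The great circle lies in the plane with unit normal n̂ = (p₁ × p₂)/|p₁ × p₂|.
Here n̂_z ≈ -0.296; the vertex latitude is φ_max = arccos|n̂_z| ≈ 72.8°.
Check via Clairaut: cos φ_max = |cos φ₁| · sin C = cos(59.3°)·sin(35.5°) ≈ 0.296, again giving ≈ 72.8°.

≈ 73°N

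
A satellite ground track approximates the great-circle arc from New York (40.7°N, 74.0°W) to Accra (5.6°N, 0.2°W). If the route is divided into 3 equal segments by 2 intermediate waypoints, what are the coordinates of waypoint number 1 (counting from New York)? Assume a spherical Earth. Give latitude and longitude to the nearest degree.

Convert each endpoint to a unit vector on the sphere (x = cos φ cos λ, y = cos φ sin λ, z = sin φ).
The central angle between the endpoints is δ = arccos(p₁·p₂) ≈ 1.293 rad (74.1°).
Interpolate at f = 1/3 with slerp weights a = sin((1−f)δ)/sin δ ≈ 0.789, b = sin(fδ)/sin δ ≈ 0.434.
p = a·p₁ + b·p₂ ≈ (0.597, -0.577, 0.557); φ = arcsin(p_z) ≈ 33.86°, λ = atan2(p_y, p_x) ≈ -44.00°.

≈ (34°N, 44°W)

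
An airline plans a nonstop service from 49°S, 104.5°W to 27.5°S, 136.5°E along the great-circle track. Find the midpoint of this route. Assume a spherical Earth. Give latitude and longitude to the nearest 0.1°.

≈ 56.4°S, 178.3°W

Write both endpoints as unit vectors p₁, p₂ with components (cos φ cos λ, cos φ sin λ, sin φ).
The central angle between the endpoints is δ = arccos(p₁·p₂) ≈ 1.504 rad (86.2°).
Interpolate at f = 1/2 with slerp weights a = sin((1−f)δ)/sin δ ≈ 0.685, b = sin(fδ)/sin δ ≈ 0.685.
p = a·p₁ + b·p₂ ≈ (-0.553, -0.017, -0.833); φ = arcsin(p_z) ≈ -56.41°, λ = atan2(p_y, p_x) ≈ -178.26°.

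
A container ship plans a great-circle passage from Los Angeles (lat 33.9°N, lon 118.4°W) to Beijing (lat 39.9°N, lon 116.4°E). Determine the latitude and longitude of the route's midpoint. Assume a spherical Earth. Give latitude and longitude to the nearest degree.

≈ lat 58°N, lon 177°W

Write both endpoints as unit vectors p₁, p₂ with components (cos φ cos λ, cos φ sin λ, sin φ).
The central angle between the endpoints is δ = arccos(p₁·p₂) ≈ 1.580 rad (90.5°).
Interpolate at f = 1/2 with slerp weights a = sin((1−f)δ)/sin δ ≈ 0.710, b = sin(fδ)/sin δ ≈ 0.710.
p = a·p₁ + b·p₂ ≈ (-0.523, -0.031, 0.852); φ = arcsin(p_z) ≈ 58.42°, λ = atan2(p_y, p_x) ≈ -176.66°.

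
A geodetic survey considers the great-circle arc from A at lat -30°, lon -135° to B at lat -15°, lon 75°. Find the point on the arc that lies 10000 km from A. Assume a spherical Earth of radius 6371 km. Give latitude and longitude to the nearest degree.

≈ lat -44°, lon 101°

Convert each endpoint to a unit vector on the sphere (x = cos φ cos λ, y = cos φ sin λ, z = sin φ).
The central angle between the endpoints is δ = arccos(p₁·p₂) ≈ 2.208 rad (126.5°). The total great-circle distance is δ·R ≈ 2.208 × 6371 ≈ 14068 km, so the target fraction is f = 10000/14068 ≈ 0.711.
Interpolate at f ≈ 0.711 with slerp weights a = sin((1−f)δ)/sin δ ≈ 0.742, b = sin(fδ)/sin δ ≈ 1.244.
p = a·p₁ + b·p₂ ≈ (-0.143, 0.707, -0.693); φ = arcsin(p_z) ≈ -43.85°, λ = atan2(p_y, p_x) ≈ 101.44°.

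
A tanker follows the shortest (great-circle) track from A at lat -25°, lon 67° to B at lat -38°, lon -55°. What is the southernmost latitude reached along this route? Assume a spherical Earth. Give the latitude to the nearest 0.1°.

The great circle lies in the plane with unit normal n̂ = (p₁ × p₂)/|p₁ × p₂|.
Here n̂_z ≈ -0.610; the vertex latitude is φ_max = arccos|n̂_z| ≈ 52.4°.

≈ -52.4°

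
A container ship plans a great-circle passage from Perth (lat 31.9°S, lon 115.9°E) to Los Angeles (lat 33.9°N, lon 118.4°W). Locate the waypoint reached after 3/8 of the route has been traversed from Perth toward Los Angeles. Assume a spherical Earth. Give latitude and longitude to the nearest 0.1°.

≈ lat 7.7°S, lon 163.8°E

From cos δ = sin φ₁ sin φ₂ + cos φ₁ cos φ₂ cos Δλ, the central angle is δ ≈ 2.355 rad (134.9°).
Interpolate at f = 3/8 with slerp weights a = sin((1−f)δ)/sin δ ≈ 1.405, b = sin(fδ)/sin δ ≈ 1.091.
p = a·p₁ + b·p₂ ≈ (-0.952, 0.277, -0.134); φ = arcsin(p_z) ≈ -7.70°, λ = atan2(p_y, p_x) ≈ 163.80°.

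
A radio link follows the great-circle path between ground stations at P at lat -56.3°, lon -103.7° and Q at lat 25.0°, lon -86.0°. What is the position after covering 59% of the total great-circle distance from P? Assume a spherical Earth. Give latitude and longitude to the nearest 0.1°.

Convert each endpoint to a unit vector on the sphere (x = cos φ cos λ, y = cos φ sin λ, z = sin φ).
The central angle between the endpoints is δ = arccos(p₁·p₂) ≈ 1.443 rad (82.7°).
Interpolate at f = 0.59 with slerp weights a = sin((1−f)δ)/sin δ ≈ 0.562, b = sin(fδ)/sin δ ≈ 0.758.
p = a·p₁ + b·p₂ ≈ (-0.026, -0.989, -0.147); φ = arcsin(p_z) ≈ -8.47°, λ = atan2(p_y, p_x) ≈ -91.50°.

≈ lat -8.5°, lon -91.5°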